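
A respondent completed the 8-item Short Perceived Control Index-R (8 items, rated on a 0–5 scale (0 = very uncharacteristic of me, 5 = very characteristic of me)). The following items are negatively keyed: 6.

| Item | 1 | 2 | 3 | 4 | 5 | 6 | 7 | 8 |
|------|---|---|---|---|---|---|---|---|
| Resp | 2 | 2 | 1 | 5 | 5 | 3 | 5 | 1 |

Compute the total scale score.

Reversing item 6 with 5 − raw:
Total = 2 + 2 + 1 + 5 + 5 + (5−3) + 5 + 1
      = 2 + 2 + 1 + 5 + 5 + 2 + 5 + 1 = 23

23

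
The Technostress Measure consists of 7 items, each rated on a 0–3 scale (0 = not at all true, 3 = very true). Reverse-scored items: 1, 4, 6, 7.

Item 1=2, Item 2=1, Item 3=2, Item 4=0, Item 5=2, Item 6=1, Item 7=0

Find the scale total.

14

Reverse-coded items (reversed = (0+3) − raw = 3 − raw):
  item 1: 3 − 2 = 1
  item 4: 3 − 0 = 3
  item 6: 3 − 1 = 2
  item 7: 3 − 0 = 3
Scored responses: 1, 1, 2, 3, 2, 2, 3
Total = 1 + 1 + 2 + 3 + 2 + 2 + 3 = 14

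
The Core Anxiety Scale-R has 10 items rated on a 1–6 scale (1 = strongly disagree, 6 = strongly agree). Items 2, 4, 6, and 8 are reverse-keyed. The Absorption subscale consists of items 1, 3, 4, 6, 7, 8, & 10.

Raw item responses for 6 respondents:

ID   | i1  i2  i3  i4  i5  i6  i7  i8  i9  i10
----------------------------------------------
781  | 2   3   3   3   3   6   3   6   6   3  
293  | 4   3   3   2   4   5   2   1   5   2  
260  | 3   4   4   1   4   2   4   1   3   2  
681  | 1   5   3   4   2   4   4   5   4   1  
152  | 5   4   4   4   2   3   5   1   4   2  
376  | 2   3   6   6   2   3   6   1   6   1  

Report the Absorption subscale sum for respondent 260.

30

Respondent 260 raw: 3, 4, 4, 1, 4, 2, 4, 1, 3, 2.
Absorption items: 1, 3, 4, 6, 7, 8, 10.
Reverse-coded (reversed = (1+6) − raw = 7 − raw):
  item 1: 3
  item 3: 4
  item 4: 7 − 1 = 6
  item 6: 7 − 2 = 5
  item 7: 4
  item 8: 7 − 1 = 6
  item 10: 2
Sum = 3 + 4 + 6 + 5 + 4 + 6 + 2 = 30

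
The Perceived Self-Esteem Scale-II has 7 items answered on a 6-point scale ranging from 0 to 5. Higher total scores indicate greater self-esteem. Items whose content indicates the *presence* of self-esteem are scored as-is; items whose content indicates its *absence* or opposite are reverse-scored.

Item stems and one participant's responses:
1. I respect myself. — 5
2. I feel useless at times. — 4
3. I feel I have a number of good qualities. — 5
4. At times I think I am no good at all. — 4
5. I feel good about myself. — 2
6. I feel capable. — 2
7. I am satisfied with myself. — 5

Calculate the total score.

21

Items 2, 4 describe the absence/opposite of self-esteem → reverse-score.
on a 0–5 scale, reversed = 5 − raw.
  item 1: 5
  item 2: 5 − 4 = 1
  item 3: 5
  item 4: 5 − 4 = 1
  item 5: 2
  item 6: 2
  item 7: 5
Total = 5 + 1 + 5 + 1 + 2 + 2 + 5 = 21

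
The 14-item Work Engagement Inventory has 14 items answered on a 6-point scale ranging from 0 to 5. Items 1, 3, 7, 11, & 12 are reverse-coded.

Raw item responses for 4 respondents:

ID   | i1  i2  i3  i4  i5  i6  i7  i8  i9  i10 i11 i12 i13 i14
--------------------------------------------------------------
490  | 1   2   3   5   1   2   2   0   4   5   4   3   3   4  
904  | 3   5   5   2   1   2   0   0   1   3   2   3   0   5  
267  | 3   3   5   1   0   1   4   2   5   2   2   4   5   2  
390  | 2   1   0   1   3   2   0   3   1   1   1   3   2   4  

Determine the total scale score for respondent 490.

Respondent 490 raw: 1, 2, 3, 5, 1, 2, 2, 0, 4, 5, 4, 3, 3, 4.
Reverse-coded (on a 0–5 scale, reversed = 5 − raw):
  item 1: 5 − 1 = 4
  item 2: 2
  item 3: 5 − 3 = 2
  item 4: 5
  item 5: 1
  item 6: 2
  item 7: 5 − 2 = 3
  item 8: 0
  item 9: 4
  item 10: 5
  item 11: 5 − 4 = 1
  item 12: 5 − 3 = 2
  item 13: 3
  item 14: 4
Sum = 4 + 2 + 2 + 5 + 1 + 2 + 3 + 0 + 4 + 5 + 1 + 2 + 3 + 4 = 38

38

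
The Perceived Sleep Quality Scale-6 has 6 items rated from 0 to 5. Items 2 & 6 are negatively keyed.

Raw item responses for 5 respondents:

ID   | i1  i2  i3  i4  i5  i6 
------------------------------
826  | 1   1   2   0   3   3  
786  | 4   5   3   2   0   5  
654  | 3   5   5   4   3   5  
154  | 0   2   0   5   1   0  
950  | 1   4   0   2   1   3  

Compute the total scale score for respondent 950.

7

Respondent 950 raw: 1, 4, 0, 2, 1, 3.
Reverse-coded (reverse-coded value = 5 − response):
  item 1: 1
  item 2: 5 − 4 = 1
  item 3: 0
  item 4: 2
  item 5: 1
  item 6: 5 − 3 = 2
Sum = 1 + 1 + 0 + 2 + 1 + 2 = 7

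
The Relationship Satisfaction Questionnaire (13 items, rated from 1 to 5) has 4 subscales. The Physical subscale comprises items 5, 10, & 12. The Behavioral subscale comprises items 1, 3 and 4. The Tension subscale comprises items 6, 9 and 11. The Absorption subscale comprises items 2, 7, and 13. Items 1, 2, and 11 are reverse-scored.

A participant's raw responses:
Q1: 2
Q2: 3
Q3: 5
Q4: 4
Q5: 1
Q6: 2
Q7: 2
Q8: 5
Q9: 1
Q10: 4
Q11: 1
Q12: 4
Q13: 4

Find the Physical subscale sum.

Physical items: 5, 10, 12.
  item 5: 1
  item 10: 4
  item 12: 4
Sum = 1 + 4 + 4 = 9

9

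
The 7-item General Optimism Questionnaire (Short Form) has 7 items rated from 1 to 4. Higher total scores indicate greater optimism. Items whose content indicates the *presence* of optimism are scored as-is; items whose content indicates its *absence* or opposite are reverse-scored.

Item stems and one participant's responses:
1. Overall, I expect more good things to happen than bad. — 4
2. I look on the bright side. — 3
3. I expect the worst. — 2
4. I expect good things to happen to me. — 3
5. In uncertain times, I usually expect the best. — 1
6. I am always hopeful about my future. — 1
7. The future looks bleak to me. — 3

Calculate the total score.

17

Items 3, 7 describe the absence/opposite of optimism → reverse-score.
reversed = (1+4) − raw = 5 − raw.
  item 1: 4
  item 2: 3
  item 3: 5 − 2 = 3
  item 4: 3
  item 5: 1
  item 6: 1
  item 7: 5 − 3 = 2
Total = 4 + 3 + 3 + 3 + 1 + 1 + 2 = 17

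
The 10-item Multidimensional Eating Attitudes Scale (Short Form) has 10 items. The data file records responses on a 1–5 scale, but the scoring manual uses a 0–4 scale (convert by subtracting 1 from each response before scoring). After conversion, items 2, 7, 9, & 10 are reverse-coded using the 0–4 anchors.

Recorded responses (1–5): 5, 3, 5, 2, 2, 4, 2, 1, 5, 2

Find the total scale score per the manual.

21

Convert to 0–4: 4, 2, 4, 1, 1, 3, 1, 0, 4, 1
Reverse-coded (on a 0–4 scale, reversed = 4 − raw):
  item 2: 4 − 2 = 2
  item 7: 4 − 1 = 3
  item 9: 4 − 4 = 0
  item 10: 4 − 1 = 3
Scored: 4, 2, 4, 1, 1, 3, 3, 0, 0, 3
Total = 21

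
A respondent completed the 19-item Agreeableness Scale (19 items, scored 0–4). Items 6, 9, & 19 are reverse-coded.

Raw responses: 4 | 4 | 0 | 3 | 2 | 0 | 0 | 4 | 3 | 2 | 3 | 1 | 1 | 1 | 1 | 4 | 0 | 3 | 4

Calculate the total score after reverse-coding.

38

Raw sum = 40. Reverse-coded items: 6, 9, 19; their raw sum = 7.
Each reversal replaces raw with 4 − raw, changing the total by 4 − 2·raw per item.
Total = 40 + 3·4 − 2·7 = 40 + 12 − 14 = 38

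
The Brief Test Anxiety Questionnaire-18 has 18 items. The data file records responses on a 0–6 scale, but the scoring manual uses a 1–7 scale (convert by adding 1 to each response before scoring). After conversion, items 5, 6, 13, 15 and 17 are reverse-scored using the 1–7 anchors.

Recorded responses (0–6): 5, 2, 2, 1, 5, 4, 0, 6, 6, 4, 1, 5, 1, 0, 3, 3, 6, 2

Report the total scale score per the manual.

66

Convert to 1–7: 6, 3, 3, 2, 6, 5, 1, 7, 7, 5, 2, 6, 2, 1, 4, 4, 7, 3
Reverse-coded (reverse-coded value = 8 − response):
  item 5: 8 − 6 = 2
  item 6: 8 − 5 = 3
  item 13: 8 − 2 = 6
  item 15: 8 − 4 = 4
  item 17: 8 − 7 = 1
Scored: 6, 3, 3, 2, 2, 3, 1, 7, 7, 5, 2, 6, 6, 1, 4, 4, 1, 3
Total = 66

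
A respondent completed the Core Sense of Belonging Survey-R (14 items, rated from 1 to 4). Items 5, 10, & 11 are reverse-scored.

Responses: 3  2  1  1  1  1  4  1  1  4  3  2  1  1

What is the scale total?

25

Reversing items 5, 10 and 11 with 5 − raw:
Total = 3 + 2 + 1 + 1 + (5−1) + 1 + 4 + 1 + 1 + (5−4) + (5−3) + 2 + 1 + 1
      = 3 + 2 + 1 + 1 + 4 + 1 + 4 + 1 + 1 + 1 + 2 + 2 + 1 + 1 = 25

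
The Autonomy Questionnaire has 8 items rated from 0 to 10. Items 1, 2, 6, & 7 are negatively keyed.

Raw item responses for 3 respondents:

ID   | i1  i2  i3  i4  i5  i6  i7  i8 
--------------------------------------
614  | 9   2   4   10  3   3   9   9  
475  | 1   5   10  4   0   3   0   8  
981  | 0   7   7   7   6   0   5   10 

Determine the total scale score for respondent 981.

Respondent 981 raw: 0, 7, 7, 7, 6, 0, 5, 10.
Reverse-coded (reversed = (0+10) − raw = 10 − raw):
  item 1: 10 − 0 = 10
  item 2: 10 − 7 = 3
  item 3: 7
  item 4: 7
  item 5: 6
  item 6: 10 − 0 = 10
  item 7: 10 − 5 = 5
  item 8: 10
Sum = 10 + 3 + 7 + 7 + 6 + 10 + 5 + 10 = 58

58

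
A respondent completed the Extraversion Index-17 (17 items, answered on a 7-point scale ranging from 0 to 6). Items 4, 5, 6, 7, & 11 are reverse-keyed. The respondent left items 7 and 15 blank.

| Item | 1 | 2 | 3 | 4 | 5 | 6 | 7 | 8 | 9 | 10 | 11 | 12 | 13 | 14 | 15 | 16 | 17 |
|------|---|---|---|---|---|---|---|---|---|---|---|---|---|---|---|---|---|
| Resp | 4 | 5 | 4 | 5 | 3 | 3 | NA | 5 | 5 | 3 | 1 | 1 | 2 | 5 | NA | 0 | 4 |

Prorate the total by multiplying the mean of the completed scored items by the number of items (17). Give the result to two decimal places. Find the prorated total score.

56.67

Reverse-coded (reversed = (0+6) − raw = 6 − raw):
  item 4: 6 − 5 = 1
  item 5: 6 − 3 = 3
  item 6: 6 − 3 = 3
  item 11: 6 − 1 = 5
Completed scored items (15 of 17): 4, 5, 4, 1, 3, 3, 5, 5, 3, 5, 1, 2, 5, 0, 4; sum = 50.
Person mean = 50 / 15 ≈ 3.3333
Prorated total = (50 / 15) × 17 = 56.67 (to 2 dp)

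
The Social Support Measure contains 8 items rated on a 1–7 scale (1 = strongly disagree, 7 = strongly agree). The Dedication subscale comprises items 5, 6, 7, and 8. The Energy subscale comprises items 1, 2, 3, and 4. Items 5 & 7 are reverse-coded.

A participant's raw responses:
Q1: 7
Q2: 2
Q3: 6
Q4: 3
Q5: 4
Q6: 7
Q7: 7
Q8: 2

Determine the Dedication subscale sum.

Dedication items: 5, 6, 7, 8.
Of these, items 5 & 7 are reverse-coded; reverse-coded value = 8 − response.
  item 5: 8 − 4 = 4
  item 6: 7
  item 7: 8 − 7 = 1
  item 8: 2
Sum = 4 + 7 + 1 + 2 = 14

14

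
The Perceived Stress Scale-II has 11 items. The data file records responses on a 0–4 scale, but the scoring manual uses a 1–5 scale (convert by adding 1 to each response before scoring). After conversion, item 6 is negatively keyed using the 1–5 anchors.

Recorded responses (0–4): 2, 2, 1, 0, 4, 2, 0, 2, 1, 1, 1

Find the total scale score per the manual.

Convert to 1–5: 3, 3, 2, 1, 5, 3, 1, 3, 2, 2, 2
Reverse-coded (reversed = (1+5) − raw = 6 − raw):
  item 6: 6 − 3 = 3
Scored: 3, 3, 2, 1, 5, 3, 1, 3, 2, 2, 2
Total = 27

27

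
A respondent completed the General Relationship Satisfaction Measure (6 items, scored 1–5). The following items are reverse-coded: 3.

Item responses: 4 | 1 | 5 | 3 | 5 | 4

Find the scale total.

Reversing item 3 with 6 − raw:
Total = 4 + 1 + (6−5) + 3 + 5 + 4
      = 4 + 1 + 1 + 3 + 5 + 4 = 18

18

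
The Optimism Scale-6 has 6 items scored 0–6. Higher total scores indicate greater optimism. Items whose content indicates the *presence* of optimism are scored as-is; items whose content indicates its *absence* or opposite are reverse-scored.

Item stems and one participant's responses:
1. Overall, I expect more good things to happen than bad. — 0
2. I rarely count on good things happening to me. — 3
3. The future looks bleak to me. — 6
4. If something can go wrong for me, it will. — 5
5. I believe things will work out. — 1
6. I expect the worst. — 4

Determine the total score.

Items 2, 3, 4, 6 describe the absence/opposite of optimism → reverse-score.
reverse-coded value = 6 − response.
  item 1: 0
  item 2: 6 − 3 = 3
  item 3: 6 − 6 = 0
  item 4: 6 − 5 = 1
  item 5: 1
  item 6: 6 − 4 = 2
Total = 0 + 3 + 0 + 1 + 1 + 2 = 7

7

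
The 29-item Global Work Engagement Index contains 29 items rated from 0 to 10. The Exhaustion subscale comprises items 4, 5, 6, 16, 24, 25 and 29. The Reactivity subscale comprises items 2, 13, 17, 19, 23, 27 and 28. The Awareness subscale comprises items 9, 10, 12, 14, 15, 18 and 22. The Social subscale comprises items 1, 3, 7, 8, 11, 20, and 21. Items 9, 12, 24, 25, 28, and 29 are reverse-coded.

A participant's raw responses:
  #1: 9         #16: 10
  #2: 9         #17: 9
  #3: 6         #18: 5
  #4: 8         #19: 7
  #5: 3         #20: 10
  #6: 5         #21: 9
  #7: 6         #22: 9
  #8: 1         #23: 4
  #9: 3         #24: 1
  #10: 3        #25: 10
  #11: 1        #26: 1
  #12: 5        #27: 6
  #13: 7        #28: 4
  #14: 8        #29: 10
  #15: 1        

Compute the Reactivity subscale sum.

Reactivity items: 2, 13, 17, 19, 23, 27, 28.
Of these, item 28 is reverse-coded; reverse-coded value = 10 − response.
  item 2: 9
  item 13: 7
  item 17: 9
  item 19: 7
  item 23: 4
  item 27: 6
  item 28: 10 − 4 = 6
Sum = 9 + 7 + 9 + 7 + 4 + 6 + 6 = 48

48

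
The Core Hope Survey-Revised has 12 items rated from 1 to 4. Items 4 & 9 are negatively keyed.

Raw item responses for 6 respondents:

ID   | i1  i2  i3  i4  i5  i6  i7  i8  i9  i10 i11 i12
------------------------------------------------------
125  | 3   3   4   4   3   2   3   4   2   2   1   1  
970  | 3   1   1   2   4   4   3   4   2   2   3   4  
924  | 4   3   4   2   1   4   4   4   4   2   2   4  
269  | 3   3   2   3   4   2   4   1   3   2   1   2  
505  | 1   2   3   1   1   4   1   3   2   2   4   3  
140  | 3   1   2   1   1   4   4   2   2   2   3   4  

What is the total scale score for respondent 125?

30

Respondent 125 raw: 3, 3, 4, 4, 3, 2, 3, 4, 2, 2, 1, 1.
Reverse-coded (reverse-coded value = 5 − response):
  item 1: 3
  item 2: 3
  item 3: 4
  item 4: 5 − 4 = 1
  item 5: 3
  item 6: 2
  item 7: 3
  item 8: 4
  item 9: 5 − 2 = 3
  item 10: 2
  item 11: 1
  item 12: 1
Sum = 3 + 3 + 4 + 1 + 3 + 2 + 3 + 4 + 3 + 2 + 1 + 1 = 30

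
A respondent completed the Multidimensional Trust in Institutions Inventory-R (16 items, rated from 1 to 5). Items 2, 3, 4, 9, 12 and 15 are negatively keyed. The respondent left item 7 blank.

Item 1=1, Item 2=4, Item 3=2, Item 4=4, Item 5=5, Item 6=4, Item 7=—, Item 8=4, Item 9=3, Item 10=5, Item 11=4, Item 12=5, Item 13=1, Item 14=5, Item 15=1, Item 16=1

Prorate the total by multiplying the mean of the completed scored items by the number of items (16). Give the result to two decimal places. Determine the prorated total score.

Reverse-coded (on a 1–5 scale, reversed = 6 − raw):
  item 2: 6 − 4 = 2
  item 3: 6 − 2 = 4
  item 4: 6 − 4 = 2
  item 9: 6 − 3 = 3
  item 12: 6 − 5 = 1
  item 15: 6 − 1 = 5
Completed scored items (15 of 16): 1, 2, 4, 2, 5, 4, 4, 3, 5, 4, 1, 1, 5, 5, 1; sum = 47.
Person mean = 47 / 15 ≈ 3.1333
Prorated total = (47 / 15) × 16 = 50.13 (to 2 dp)

50.13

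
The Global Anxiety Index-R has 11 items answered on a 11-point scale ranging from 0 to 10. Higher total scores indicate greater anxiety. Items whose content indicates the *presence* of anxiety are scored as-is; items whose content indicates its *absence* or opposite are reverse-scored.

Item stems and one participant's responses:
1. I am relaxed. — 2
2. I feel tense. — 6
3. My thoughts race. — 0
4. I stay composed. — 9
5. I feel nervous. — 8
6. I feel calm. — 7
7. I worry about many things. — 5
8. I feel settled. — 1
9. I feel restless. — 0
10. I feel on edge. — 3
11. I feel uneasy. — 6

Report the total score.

Items 1, 4, 6, 8 describe the absence/opposite of anxiety → reverse-score.
reverse-coded value = 10 − response.
  item 1: 10 − 2 = 8
  item 2: 6
  item 3: 0
  item 4: 10 − 9 = 1
  item 5: 8
  item 6: 10 − 7 = 3
  item 7: 5
  item 8: 10 − 1 = 9
  item 9: 0
  item 10: 3
  item 11: 6
Total = 8 + 6 + 0 + 1 + 8 + 3 + 5 + 9 + 0 + 3 + 6 = 49

49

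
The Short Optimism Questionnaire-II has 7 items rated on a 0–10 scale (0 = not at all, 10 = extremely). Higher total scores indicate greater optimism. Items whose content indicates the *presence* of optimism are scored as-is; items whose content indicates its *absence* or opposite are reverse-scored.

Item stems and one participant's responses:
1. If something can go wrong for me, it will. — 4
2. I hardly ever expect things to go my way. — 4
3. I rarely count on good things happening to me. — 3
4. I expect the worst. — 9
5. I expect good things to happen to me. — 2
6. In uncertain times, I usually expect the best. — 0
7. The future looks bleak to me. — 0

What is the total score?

32

Items 1, 2, 3, 4, 7 describe the absence/opposite of optimism → reverse-score.
reverse-coded value = 10 − response.
  item 1: 10 − 4 = 6
  item 2: 10 − 4 = 6
  item 3: 10 − 3 = 7
  item 4: 10 − 9 = 1
  item 5: 2
  item 6: 0
  item 7: 10 − 0 = 10
Total = 6 + 6 + 7 + 1 + 2 + 0 + 10 = 32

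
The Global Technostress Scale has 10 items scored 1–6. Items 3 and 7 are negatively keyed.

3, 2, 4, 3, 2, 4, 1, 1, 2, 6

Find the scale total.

32

Reversing items 3 and 7 with 7 − raw:
Total = 3 + 2 + (7−4) + 3 + 2 + 4 + (7−1) + 1 + 2 + 6
      = 3 + 2 + 3 + 3 + 2 + 4 + 6 + 1 + 2 + 6 = 32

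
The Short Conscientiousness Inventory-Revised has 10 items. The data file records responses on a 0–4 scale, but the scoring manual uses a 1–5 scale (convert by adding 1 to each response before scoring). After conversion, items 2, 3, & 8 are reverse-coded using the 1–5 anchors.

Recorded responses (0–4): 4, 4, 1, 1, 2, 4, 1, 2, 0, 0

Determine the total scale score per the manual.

Convert to 1–5: 5, 5, 2, 2, 3, 5, 2, 3, 1, 1
Reverse-coded (reverse-coded value = 6 − response):
  item 2: 6 − 5 = 1
  item 3: 6 − 2 = 4
  item 8: 6 − 3 = 3
Scored: 5, 1, 4, 2, 3, 5, 2, 3, 1, 1
Total = 27

27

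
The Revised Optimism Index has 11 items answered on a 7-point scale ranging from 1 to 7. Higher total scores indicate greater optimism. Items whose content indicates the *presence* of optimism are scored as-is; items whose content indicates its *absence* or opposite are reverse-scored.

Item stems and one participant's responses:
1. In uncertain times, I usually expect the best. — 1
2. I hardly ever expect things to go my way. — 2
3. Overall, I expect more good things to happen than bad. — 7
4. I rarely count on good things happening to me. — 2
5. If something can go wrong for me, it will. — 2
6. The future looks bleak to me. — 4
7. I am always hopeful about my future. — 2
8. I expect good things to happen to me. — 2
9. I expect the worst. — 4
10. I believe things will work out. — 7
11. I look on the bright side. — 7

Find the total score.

Items 2, 4, 5, 6, 9 describe the absence/opposite of optimism → reverse-score.
reverse-coded value = 8 − response.
  item 1: 1
  item 2: 8 − 2 = 6
  item 3: 7
  item 4: 8 − 2 = 6
  item 5: 8 − 2 = 6
  item 6: 8 − 4 = 4
  item 7: 2
  item 8: 2
  item 9: 8 − 4 = 4
  item 10: 7
  item 11: 7
Total = 1 + 6 + 7 + 6 + 6 + 4 + 2 + 2 + 4 + 7 + 7 = 52

52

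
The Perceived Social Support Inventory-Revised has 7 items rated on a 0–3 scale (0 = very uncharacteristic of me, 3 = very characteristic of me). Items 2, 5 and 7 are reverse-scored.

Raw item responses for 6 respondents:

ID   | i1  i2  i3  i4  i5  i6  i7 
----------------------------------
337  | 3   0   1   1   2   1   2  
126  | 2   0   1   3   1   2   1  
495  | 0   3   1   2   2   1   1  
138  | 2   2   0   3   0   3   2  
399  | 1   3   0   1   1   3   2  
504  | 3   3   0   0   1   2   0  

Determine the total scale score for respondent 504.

Respondent 504 raw: 3, 3, 0, 0, 1, 2, 0.
Reverse-coded (reversed = (0+3) − raw = 3 − raw):
  item 1: 3
  item 2: 3 − 3 = 0
  item 3: 0
  item 4: 0
  item 5: 3 − 1 = 2
  item 6: 2
  item 7: 3 − 0 = 3
Sum = 3 + 0 + 0 + 0 + 2 + 2 + 3 = 10

10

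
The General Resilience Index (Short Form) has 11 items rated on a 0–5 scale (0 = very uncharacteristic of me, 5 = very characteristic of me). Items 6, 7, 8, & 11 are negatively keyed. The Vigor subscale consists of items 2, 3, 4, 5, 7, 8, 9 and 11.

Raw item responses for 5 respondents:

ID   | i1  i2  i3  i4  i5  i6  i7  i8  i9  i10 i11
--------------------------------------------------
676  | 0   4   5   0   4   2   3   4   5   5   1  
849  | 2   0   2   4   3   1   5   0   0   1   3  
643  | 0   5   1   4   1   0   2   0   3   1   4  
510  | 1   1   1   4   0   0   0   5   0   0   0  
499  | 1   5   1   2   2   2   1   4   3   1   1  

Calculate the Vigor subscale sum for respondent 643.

Respondent 643 raw: 0, 5, 1, 4, 1, 0, 2, 0, 3, 1, 4.
Vigor items: 2, 3, 4, 5, 7, 8, 9, 11.
Reverse-coded (reversed = (0+5) − raw = 5 − raw):
  item 2: 5
  item 3: 1
  item 4: 4
  item 5: 1
  item 7: 5 − 2 = 3
  item 8: 5 − 0 = 5
  item 9: 3
  item 11: 5 − 4 = 1
Sum = 5 + 1 + 4 + 1 + 3 + 5 + 3 + 1 = 23

23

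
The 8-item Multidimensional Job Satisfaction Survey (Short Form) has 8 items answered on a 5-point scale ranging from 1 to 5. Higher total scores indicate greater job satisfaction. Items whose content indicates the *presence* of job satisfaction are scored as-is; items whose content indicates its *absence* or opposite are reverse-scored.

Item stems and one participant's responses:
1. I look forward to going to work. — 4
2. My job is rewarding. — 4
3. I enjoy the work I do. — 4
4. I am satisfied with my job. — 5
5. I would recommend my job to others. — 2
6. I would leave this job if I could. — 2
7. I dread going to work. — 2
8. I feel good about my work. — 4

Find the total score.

Items 6, 7 describe the absence/opposite of job satisfaction → reverse-score.
reverse-coded value = 6 − response.
  item 1: 4
  item 2: 4
  item 3: 4
  item 4: 5
  item 5: 2
  item 6: 6 − 2 = 4
  item 7: 6 − 2 = 4
  item 8: 4
Total = 4 + 4 + 4 + 5 + 2 + 4 + 4 + 4 = 31

31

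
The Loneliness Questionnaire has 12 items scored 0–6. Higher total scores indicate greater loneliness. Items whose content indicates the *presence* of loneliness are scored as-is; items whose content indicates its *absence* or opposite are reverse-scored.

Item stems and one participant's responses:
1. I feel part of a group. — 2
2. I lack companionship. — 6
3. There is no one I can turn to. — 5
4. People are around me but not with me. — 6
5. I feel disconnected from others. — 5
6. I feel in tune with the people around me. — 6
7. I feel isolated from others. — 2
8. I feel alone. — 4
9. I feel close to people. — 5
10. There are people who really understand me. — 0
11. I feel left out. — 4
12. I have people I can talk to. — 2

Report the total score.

47

Items 1, 6, 9, 10, 12 describe the absence/opposite of loneliness → reverse-score.
on a 0–6 scale, reversed = 6 − raw.
  item 1: 6 − 2 = 4
  item 2: 6
  item 3: 5
  item 4: 6
  item 5: 5
  item 6: 6 − 6 = 0
  item 7: 2
  item 8: 4
  item 9: 6 − 5 = 1
  item 10: 6 − 0 = 6
  item 11: 4
  item 12: 6 − 2 = 4
Total = 4 + 6 + 5 + 6 + 5 + 0 + 2 + 4 + 1 + 6 + 4 + 4 = 47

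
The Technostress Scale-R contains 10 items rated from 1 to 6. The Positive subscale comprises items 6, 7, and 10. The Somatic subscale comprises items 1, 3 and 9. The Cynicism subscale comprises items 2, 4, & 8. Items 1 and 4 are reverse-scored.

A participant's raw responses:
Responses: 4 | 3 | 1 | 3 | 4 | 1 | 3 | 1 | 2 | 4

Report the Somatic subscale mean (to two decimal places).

2.00

Somatic items: 1, 3, 9.
Of these, item 1 is reverse-scored; reverse-coded value = 7 − response.
  item 1: 7 − 4 = 3
  item 3: 1
  item 9: 2
Sum = 3 + 1 + 2 = 6
Mean = 6 / 3 = 2.00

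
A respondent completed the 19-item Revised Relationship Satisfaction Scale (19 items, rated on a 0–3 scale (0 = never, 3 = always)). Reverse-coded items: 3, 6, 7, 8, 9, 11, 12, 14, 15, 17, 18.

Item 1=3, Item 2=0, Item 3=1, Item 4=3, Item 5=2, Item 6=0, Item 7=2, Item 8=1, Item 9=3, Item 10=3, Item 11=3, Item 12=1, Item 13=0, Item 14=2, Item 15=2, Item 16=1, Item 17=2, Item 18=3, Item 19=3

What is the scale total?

Apply reverse scoring (on a 0–3 scale, reversed = 3 − raw):
  item 3: 3 − 1 = 2
  item 6: 3 − 0 = 3
  item 7: 3 − 2 = 1
  item 8: 3 − 1 = 2
  item 9: 3 − 3 = 0
  item 11: 3 − 3 = 0
  item 12: 3 − 1 = 2
  item 14: 3 − 2 = 1
  item 15: 3 − 2 = 1
  item 17: 3 − 2 = 1
  item 18: 3 − 3 = 0
After reverse-coding: 3, 0, 2, 3, 2, 3, 1, 2, 0, 3, 0, 2, 0, 1, 1, 1, 1, 0, 3
Total = 3 + 0 + 2 + 3 + 2 + 3 + 1 + 2 + 0 + 3 + 0 + 2 + 0 + 1 + 1 + 1 + 1 + 0 + 3 = 28

28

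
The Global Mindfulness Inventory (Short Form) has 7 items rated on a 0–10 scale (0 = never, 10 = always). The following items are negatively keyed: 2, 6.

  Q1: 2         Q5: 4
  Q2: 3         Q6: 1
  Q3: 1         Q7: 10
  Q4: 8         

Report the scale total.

41

Negatively keyed items use 10 − raw:
  item 2: 10 − 3 = 7
  item 6: 10 − 1 = 9
Scored responses: 2, 7, 1, 8, 4, 9, 10
Total = 2 + 7 + 1 + 8 + 4 + 9 + 10 = 41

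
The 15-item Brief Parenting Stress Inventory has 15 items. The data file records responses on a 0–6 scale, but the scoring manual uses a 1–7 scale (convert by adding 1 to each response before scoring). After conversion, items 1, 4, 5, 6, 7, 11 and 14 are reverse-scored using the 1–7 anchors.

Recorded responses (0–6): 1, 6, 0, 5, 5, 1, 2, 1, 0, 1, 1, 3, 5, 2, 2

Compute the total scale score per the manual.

Convert to 1–7: 2, 7, 1, 6, 6, 2, 3, 2, 1, 2, 2, 4, 6, 3, 3
Reverse-coded (reversed = (1+7) − raw = 8 − raw):
  item 1: 8 − 2 = 6
  item 4: 8 − 6 = 2
  item 5: 8 − 6 = 2
  item 6: 8 − 2 = 6
  item 7: 8 − 3 = 5
  item 11: 8 − 2 = 6
  item 14: 8 − 3 = 5
Scored: 6, 7, 1, 2, 2, 6, 5, 2, 1, 2, 6, 4, 6, 5, 3
Total = 58

58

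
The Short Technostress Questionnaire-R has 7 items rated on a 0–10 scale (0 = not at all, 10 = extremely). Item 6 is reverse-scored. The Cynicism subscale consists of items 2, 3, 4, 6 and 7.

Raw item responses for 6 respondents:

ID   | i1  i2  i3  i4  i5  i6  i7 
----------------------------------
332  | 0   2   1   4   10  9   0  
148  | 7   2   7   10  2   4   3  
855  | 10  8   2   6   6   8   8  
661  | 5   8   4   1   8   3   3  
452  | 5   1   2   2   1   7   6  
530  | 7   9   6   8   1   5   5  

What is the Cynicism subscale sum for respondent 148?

28

Respondent 148 raw: 7, 2, 7, 10, 2, 4, 3.
Cynicism items: 2, 3, 4, 6, 7.
Reverse-coded (reverse-coded value = 10 − response):
  item 2: 2
  item 3: 7
  item 4: 10
  item 6: 10 − 4 = 6
  item 7: 3
Sum = 2 + 7 + 10 + 6 + 3 = 28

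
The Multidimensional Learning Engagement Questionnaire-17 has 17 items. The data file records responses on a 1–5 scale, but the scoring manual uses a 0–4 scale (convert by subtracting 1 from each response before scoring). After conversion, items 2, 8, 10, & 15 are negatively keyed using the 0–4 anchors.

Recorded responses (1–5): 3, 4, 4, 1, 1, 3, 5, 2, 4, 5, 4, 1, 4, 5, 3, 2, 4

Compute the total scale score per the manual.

34

Convert to 0–4: 2, 3, 3, 0, 0, 2, 4, 1, 3, 4, 3, 0, 3, 4, 2, 1, 3
Reverse-coded (reverse-coded value = 4 − response):
  item 2: 4 − 3 = 1
  item 8: 4 − 1 = 3
  item 10: 4 − 4 = 0
  item 15: 4 − 2 = 2
Scored: 2, 1, 3, 0, 0, 2, 4, 3, 3, 0, 3, 0, 3, 4, 2, 1, 3
Total = 34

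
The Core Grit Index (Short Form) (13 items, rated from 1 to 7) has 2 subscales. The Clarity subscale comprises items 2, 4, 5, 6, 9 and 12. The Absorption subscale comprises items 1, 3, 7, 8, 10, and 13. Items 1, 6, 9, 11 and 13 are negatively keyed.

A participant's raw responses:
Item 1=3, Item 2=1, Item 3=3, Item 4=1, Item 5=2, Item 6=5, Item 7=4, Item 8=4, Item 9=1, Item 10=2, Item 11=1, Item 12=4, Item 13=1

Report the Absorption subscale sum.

25

Absorption items: 1, 3, 7, 8, 10, 13.
Of these, items 1 and 13 are negatively keyed; reversed = (1+7) − raw = 8 − raw.
  item 1: 8 − 3 = 5
  item 3: 3
  item 7: 4
  item 8: 4
  item 10: 2
  item 13: 8 − 1 = 7
Sum = 5 + 3 + 4 + 4 + 2 + 7 = 25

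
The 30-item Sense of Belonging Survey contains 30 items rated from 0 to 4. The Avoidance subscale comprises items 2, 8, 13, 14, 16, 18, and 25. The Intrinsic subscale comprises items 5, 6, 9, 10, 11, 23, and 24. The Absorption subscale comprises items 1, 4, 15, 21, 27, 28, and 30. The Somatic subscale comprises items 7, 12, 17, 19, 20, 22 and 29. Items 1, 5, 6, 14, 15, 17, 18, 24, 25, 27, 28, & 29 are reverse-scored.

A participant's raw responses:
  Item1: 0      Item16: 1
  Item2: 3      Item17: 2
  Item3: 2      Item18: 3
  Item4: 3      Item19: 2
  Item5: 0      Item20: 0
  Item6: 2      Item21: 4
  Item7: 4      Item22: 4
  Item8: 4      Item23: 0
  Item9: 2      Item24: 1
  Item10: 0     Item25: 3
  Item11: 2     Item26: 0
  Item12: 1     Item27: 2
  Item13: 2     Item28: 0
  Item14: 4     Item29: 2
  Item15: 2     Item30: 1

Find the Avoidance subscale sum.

12

Avoidance items: 2, 8, 13, 14, 16, 18, 25.
Of these, items 14, 18 and 25 are reverse-scored; on a 0–4 scale, reversed = 4 − raw.
  item 2: 3
  item 8: 4
  item 13: 2
  item 14: 4 − 4 = 0
  item 16: 1
  item 18: 4 − 3 = 1
  item 25: 4 − 3 = 1
Sum = 3 + 4 + 2 + 0 + 1 + 1 + 1 = 12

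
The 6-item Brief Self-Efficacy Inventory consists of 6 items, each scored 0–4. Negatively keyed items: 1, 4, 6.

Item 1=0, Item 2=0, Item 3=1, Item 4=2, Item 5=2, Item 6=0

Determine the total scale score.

Raw sum = 5. Negatively keyed items: 1, 4, 6; their raw sum = 2.
Each reversal replaces raw with 4 − raw, changing the total by 4 − 2·raw per item.
Total = 5 + 3·4 − 2·2 = 5 + 12 − 4 = 13

13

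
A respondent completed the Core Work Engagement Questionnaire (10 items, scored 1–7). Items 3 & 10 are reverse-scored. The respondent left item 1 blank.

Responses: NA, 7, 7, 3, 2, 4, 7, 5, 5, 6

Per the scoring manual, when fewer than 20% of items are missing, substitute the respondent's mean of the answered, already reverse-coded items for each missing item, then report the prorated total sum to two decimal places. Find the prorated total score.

Reverse-coded (reverse-coded value = 8 − response):
  item 3: 8 − 7 = 1
  item 10: 8 − 6 = 2
Completed scored items (9 of 10): 7, 1, 3, 2, 4, 7, 5, 5, 2; sum = 36.
Person mean = 36 / 9 ≈ 4.0000
Prorated total = (36 / 9) × 10 = 40.00 (to 2 dp)

40.00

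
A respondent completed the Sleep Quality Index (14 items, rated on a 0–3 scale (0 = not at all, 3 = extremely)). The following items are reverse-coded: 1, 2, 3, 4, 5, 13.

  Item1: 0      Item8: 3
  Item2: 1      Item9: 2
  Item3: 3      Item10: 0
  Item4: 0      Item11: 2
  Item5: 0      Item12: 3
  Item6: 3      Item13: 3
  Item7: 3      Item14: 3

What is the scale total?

Raw sum = 26. Reverse-coded items: 1, 2, 3, 4, 5, 13; their raw sum = 7.
Each reversal replaces raw with 3 − raw, changing the total by 3 − 2·raw per item.
Total = 26 + 6·3 − 2·7 = 26 + 18 − 14 = 30

30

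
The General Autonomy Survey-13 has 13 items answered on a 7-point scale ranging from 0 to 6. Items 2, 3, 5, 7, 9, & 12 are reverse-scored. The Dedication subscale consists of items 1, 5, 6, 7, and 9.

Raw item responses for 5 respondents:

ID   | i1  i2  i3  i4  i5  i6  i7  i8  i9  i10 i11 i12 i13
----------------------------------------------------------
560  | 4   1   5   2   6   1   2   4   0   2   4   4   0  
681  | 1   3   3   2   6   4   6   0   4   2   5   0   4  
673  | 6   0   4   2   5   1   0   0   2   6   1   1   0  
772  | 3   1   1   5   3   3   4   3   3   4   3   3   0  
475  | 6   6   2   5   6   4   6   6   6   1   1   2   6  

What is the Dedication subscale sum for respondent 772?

Respondent 772 raw: 3, 1, 1, 5, 3, 3, 4, 3, 3, 4, 3, 3, 0.
Dedication items: 1, 5, 6, 7, 9.
Reverse-coded (on a 0–6 scale, reversed = 6 − raw):
  item 1: 3
  item 5: 6 − 3 = 3
  item 6: 3
  item 7: 6 − 4 = 2
  item 9: 6 − 3 = 3
Sum = 3 + 3 + 3 + 2 + 3 = 14

14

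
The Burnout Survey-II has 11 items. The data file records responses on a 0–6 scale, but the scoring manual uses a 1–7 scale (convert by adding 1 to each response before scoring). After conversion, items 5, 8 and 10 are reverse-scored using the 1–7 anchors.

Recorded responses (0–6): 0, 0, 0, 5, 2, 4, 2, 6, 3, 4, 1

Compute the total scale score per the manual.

32

Convert to 1–7: 1, 1, 1, 6, 3, 5, 3, 7, 4, 5, 2
Reverse-coded (reverse-coded value = 8 − response):
  item 5: 8 − 3 = 5
  item 8: 8 − 7 = 1
  item 10: 8 − 5 = 3
Scored: 1, 1, 1, 6, 5, 5, 3, 1, 4, 3, 2
Total = 32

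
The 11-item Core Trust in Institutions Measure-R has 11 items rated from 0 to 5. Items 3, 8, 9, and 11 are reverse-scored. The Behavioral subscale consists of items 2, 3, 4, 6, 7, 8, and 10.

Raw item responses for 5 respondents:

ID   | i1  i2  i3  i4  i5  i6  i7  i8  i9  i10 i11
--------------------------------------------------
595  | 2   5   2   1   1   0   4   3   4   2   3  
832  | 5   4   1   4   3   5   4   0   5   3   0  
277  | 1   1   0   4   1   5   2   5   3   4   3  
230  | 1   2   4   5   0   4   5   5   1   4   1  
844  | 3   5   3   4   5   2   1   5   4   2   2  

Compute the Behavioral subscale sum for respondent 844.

16

Respondent 844 raw: 3, 5, 3, 4, 5, 2, 1, 5, 4, 2, 2.
Behavioral items: 2, 3, 4, 6, 7, 8, 10.
Reverse-coded (reverse-coded value = 5 − response):
  item 2: 5
  item 3: 5 − 3 = 2
  item 4: 4
  item 6: 2
  item 7: 1
  item 8: 5 − 5 = 0
  item 10: 2
Sum = 5 + 2 + 4 + 2 + 1 + 0 + 2 = 16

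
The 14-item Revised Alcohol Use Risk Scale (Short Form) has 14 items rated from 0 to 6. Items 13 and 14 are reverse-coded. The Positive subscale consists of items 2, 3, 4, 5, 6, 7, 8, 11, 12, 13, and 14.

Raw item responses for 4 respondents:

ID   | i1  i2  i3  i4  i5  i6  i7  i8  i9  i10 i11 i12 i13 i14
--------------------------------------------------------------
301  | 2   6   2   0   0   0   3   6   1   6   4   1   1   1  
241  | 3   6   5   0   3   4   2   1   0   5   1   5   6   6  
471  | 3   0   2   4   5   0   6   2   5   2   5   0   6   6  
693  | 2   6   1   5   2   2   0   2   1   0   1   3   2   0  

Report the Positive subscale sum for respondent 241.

27

Respondent 241 raw: 3, 6, 5, 0, 3, 4, 2, 1, 0, 5, 1, 5, 6, 6.
Positive items: 2, 3, 4, 5, 6, 7, 8, 11, 12, 13, 14.
Reverse-coded (on a 0–6 scale, reversed = 6 − raw):
  item 2: 6
  item 3: 5
  item 4: 0
  item 5: 3
  item 6: 4
  item 7: 2
  item 8: 1
  item 11: 1
  item 12: 5
  item 13: 6 − 6 = 0
  item 14: 6 − 6 = 0
Sum = 6 + 5 + 0 + 3 + 4 + 2 + 1 + 1 + 5 + 0 + 0 = 27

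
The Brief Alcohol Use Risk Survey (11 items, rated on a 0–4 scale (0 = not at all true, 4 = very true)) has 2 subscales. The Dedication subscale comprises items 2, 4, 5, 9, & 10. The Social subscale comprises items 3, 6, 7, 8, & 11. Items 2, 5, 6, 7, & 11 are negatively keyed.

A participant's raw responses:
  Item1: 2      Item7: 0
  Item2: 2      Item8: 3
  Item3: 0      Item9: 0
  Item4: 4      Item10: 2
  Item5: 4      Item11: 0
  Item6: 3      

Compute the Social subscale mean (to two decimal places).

Social items: 3, 6, 7, 8, 11.
Of these, items 6, 7 and 11 are negatively keyed; reversed = (0+4) − raw = 4 − raw.
  item 3: 0
  item 6: 4 − 3 = 1
  item 7: 4 − 0 = 4
  item 8: 3
  item 11: 4 − 0 = 4
Sum = 0 + 1 + 4 + 3 + 4 = 12
Mean = 12 / 5 = 2.40

2.40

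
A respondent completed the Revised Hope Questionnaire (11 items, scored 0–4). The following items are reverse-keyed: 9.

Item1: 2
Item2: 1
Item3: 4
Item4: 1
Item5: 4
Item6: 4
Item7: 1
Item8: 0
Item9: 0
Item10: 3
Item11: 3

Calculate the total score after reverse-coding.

Reversing item 9 with 4 − raw:
Total = 2 + 1 + 4 + 1 + 4 + 4 + 1 + 0 + (4−0) + 3 + 3
      = 2 + 1 + 4 + 1 + 4 + 4 + 1 + 0 + 4 + 3 + 3 = 27

27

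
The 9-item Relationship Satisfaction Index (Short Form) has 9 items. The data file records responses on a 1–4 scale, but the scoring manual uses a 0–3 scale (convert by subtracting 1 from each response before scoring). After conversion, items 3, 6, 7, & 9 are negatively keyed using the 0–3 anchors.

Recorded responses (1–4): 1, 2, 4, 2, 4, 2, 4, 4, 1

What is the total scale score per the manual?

Convert to 0–3: 0, 1, 3, 1, 3, 1, 3, 3, 0
Reverse-coded (reversed = (0+3) − raw = 3 − raw):
  item 3: 3 − 3 = 0
  item 6: 3 − 1 = 2
  item 7: 3 − 3 = 0
  item 9: 3 − 0 = 3
Scored: 0, 1, 0, 1, 3, 2, 0, 3, 3
Total = 13

13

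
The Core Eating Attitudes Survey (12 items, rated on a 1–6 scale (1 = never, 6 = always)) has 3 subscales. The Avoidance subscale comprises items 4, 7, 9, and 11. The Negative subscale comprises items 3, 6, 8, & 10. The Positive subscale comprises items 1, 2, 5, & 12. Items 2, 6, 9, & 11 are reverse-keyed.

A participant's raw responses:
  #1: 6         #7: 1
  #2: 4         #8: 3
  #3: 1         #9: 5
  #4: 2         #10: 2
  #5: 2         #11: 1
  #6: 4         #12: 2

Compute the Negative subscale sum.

Negative items: 3, 6, 8, 10.
Of these, item 6 is reverse-keyed; reverse-coded value = 7 − response.
  item 3: 1
  item 6: 7 − 4 = 3
  item 8: 3
  item 10: 2
Sum = 1 + 3 + 3 + 2 = 9

9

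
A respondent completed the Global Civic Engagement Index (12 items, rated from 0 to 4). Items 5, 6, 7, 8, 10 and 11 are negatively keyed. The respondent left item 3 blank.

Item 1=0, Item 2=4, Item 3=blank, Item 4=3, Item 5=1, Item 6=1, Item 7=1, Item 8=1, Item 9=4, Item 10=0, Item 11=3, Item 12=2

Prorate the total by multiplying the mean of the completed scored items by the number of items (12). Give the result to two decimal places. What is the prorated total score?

Reverse-coded (on a 0–4 scale, reversed = 4 − raw):
  item 5: 4 − 1 = 3
  item 6: 4 − 1 = 3
  item 7: 4 − 1 = 3
  item 8: 4 − 1 = 3
  item 10: 4 − 0 = 4
  item 11: 4 − 3 = 1
Completed scored items (11 of 12): 0, 4, 3, 3, 3, 3, 3, 4, 4, 1, 2; sum = 30.
Person mean = 30 / 11 ≈ 2.7273
Prorated total = (30 / 11) × 12 = 32.73 (to 2 dp)

32.73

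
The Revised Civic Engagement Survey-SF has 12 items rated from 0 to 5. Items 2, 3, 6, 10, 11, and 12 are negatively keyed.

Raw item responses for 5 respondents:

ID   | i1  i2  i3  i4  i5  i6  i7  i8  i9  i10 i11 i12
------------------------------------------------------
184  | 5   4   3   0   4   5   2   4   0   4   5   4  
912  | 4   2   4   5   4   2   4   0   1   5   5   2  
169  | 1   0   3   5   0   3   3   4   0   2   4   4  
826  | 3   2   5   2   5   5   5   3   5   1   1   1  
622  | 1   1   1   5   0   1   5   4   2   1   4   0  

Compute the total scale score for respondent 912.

Respondent 912 raw: 4, 2, 4, 5, 4, 2, 4, 0, 1, 5, 5, 2.
Reverse-coded (reversed = (0+5) − raw = 5 − raw):
  item 1: 4
  item 2: 5 − 2 = 3
  item 3: 5 − 4 = 1
  item 4: 5
  item 5: 4
  item 6: 5 − 2 = 3
  item 7: 4
  item 8: 0
  item 9: 1
  item 10: 5 − 5 = 0
  item 11: 5 − 5 = 0
  item 12: 5 − 2 = 3
Sum = 4 + 3 + 1 + 5 + 4 + 3 + 4 + 0 + 1 + 0 + 0 + 3 = 28

28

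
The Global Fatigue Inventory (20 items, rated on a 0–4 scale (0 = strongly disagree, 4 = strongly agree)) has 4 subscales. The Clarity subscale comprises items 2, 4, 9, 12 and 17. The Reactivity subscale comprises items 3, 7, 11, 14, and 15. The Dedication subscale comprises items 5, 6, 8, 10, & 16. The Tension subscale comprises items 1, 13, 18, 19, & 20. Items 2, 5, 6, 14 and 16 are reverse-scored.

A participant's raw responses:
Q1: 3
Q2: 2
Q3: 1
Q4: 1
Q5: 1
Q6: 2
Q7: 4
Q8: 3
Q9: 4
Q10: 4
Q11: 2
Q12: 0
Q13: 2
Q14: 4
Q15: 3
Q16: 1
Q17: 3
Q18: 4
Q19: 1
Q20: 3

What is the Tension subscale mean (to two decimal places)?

Tension items: 1, 13, 18, 19, 20.
  item 1: 3
  item 13: 2
  item 18: 4
  item 19: 1
  item 20: 3
Sum = 3 + 2 + 4 + 1 + 3 = 13
Mean = 13 / 5 = 2.60

2.60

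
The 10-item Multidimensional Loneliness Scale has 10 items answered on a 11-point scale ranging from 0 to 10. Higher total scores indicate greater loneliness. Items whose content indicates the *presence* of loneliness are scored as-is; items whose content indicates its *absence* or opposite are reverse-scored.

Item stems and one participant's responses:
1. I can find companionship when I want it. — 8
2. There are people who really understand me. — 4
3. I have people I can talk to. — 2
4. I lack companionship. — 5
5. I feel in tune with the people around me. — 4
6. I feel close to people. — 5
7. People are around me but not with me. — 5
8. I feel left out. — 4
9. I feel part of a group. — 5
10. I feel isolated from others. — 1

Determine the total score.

Items 1, 2, 3, 5, 6, 9 describe the absence/opposite of loneliness → reverse-score.
reverse-coded value = 10 − response.
  item 1: 10 − 8 = 2
  item 2: 10 − 4 = 6
  item 3: 10 − 2 = 8
  item 4: 5
  item 5: 10 − 4 = 6
  item 6: 10 − 5 = 5
  item 7: 5
  item 8: 4
  item 9: 10 − 5 = 5
  item 10: 1
Total = 2 + 6 + 8 + 5 + 6 + 5 + 5 + 4 + 5 + 1 = 47

47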